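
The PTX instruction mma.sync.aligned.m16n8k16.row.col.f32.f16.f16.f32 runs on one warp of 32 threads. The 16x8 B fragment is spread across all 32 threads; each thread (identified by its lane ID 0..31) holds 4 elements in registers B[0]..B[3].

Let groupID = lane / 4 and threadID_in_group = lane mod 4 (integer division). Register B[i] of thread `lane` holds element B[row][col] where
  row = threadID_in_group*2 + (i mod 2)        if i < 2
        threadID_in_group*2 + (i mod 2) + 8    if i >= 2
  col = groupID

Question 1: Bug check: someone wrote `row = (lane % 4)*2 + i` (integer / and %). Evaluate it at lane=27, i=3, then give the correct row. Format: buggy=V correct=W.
`(lane % 4)*2 + i`[27,3]->9
27: g=6,t=3
[3] (3*2+1+8,6) = (15,6)
row: 9 vs 15

buggy=9 correct=15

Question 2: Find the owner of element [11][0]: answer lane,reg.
c=0->g=0  r=11->rb=1,t=1,b0=1
L=0*4+1=1  i=1*2+1=3

1,3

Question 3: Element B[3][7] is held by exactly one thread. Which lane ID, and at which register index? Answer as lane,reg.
c=7→G=7  r=3→rhi=0,T=1,p=1
L=7*4+1=29  i=0*2+1=1

29,1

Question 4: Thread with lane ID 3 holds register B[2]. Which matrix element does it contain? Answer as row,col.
3: gid=0,tid=3
[2] (3*2+0+8,0) = (14,0)

14,0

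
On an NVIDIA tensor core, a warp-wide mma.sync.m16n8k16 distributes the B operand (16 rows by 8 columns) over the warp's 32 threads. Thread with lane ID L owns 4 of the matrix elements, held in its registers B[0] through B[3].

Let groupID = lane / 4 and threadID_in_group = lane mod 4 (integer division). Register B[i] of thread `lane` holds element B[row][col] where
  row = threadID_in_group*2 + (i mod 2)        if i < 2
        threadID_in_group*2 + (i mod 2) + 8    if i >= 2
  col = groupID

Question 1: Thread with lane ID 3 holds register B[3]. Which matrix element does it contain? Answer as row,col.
15,0

L=3=>grp=3>>2=0, tig=3&3=3
[3]=>row 3·2+1+8=15  col grp=0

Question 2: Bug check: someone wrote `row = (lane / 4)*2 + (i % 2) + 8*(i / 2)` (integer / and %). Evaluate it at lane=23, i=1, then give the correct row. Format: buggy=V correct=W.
`(lane / 4)*2 + (i % 2) + 8*(i / 2)`[23,1]->11
23: g=5,t=3
[1] (3*2+1+0,5) = (7,5)
row: 11 vs 7

buggy=11 correct=7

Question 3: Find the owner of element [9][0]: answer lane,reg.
0,3

c=0->g=0  r=9->rb=1,t=0,b0=1
L=0*4+0=0  i=1*2+1=3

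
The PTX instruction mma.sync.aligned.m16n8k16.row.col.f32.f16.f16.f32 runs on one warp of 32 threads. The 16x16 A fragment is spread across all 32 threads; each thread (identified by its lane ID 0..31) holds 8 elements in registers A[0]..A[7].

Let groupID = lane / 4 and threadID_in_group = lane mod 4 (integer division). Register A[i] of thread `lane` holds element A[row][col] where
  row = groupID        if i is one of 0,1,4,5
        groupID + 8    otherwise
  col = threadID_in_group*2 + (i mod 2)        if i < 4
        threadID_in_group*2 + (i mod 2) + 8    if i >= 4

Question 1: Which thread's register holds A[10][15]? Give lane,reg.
r: 10->gid=2,r8=1  c: 15->c8=1,tid=3,i&1=1
L=2*4+3=11  i=1*4+1*2+1=7

11,7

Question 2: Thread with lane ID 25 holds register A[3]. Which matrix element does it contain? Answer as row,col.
14,3

lane 25=>25/4=6, 25 mod 4=1
i=3  r:6+8=>14  c:2·1+1+0=>3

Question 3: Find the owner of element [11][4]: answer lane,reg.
r=11->g=3,rb=1  c=4->cb=0,t=2,b0=0
L=3*4+2=14  i=0*4+1*2+0=2

14,2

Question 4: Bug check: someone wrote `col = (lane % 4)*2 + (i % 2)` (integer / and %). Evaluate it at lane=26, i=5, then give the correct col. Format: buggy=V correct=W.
`(lane % 4)*2 + (i % 2)`[26,5]->5
26: gid=6,tid=2
[5] (6+0,2*2+1+8) = (6,13)
col: 5 vs 13

buggy=5 correct=13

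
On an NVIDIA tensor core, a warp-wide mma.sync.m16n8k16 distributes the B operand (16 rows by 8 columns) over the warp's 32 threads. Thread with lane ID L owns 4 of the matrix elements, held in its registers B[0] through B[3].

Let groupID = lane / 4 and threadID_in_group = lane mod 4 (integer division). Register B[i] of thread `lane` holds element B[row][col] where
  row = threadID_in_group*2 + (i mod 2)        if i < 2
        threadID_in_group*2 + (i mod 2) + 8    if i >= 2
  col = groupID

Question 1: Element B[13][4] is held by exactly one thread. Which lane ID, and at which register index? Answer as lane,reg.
c: 4->gid=4  r: 13->r8=1,tid=2,i&1=1
L=4*4+2=18  i=1*2+1=3

18,3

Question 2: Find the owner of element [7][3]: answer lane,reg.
15,1

c:3=>grp=3  r:7=>rB=0,tig=3,lo=1
L=3*4+3=15  i=0*2+1=1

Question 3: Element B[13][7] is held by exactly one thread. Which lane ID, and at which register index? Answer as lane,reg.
30,3

c:7=>grp=7  r:13=>rB=1,tig=2,lo=1
L=7*4+2=30  i=1*2+1=3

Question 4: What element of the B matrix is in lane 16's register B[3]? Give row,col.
16: grp=4,tig=0
[3] (0*2+1+8,4) = (9,4)

9,4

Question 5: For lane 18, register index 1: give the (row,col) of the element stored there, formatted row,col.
5,4

18: G=4,T=2
[1] (2*2+1+0,4) = (5,4)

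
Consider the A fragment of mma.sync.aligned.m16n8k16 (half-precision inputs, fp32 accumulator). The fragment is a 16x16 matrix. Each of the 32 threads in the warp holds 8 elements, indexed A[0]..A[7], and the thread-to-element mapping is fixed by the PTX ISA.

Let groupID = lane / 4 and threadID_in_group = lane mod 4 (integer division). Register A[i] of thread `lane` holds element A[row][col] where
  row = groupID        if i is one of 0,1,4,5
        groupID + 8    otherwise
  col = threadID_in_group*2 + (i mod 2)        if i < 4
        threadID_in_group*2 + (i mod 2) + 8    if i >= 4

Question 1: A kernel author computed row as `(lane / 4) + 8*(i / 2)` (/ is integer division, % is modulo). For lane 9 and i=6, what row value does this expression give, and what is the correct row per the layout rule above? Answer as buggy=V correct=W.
buggy=26 correct=10

`(lane / 4) + 8*(i / 2)`[9,6]=>26
9: grp=2,tig=1
[6] (2+8,1*2+0+8) = (10,10)
row: 26 vs 10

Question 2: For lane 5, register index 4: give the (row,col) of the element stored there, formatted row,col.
1,10

lane 5: grp=1 (5/4), tig=1 (5%4)
i=4: r=1+0=1, c=1*2+0+8=10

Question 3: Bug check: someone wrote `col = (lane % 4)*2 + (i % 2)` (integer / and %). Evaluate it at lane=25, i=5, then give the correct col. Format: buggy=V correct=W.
`(lane % 4)*2 + (i % 2)`[25,5]→3
L=25→G=25>>2=6, T=25&3=1
[5]→row 6+0=6  col 1·2+1+8=11
col: 3 vs 11

buggy=3 correct=11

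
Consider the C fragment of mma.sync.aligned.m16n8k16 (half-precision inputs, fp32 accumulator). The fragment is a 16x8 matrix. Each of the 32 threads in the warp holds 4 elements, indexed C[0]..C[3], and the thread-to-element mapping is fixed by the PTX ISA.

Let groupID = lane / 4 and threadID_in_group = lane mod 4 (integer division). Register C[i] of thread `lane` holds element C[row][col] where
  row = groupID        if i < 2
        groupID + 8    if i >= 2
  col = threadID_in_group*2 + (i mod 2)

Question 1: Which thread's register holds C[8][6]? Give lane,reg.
r=8->g=0,rb=1  c=6->t=3,b0=0
L=0*4+3=3  i=1*2+0=2

3,2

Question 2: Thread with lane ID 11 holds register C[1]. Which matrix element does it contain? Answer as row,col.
L=11->gid=11>>2=2, tid=11&3=3
[1]->row 2+0=2  col 3·2+1=7

2,7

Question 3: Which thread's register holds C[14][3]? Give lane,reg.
25,3

r: 14->gid=6,r8=1  c: 3->tid=1,i&1=1
L=6*4+1=25  i=1*2+1=3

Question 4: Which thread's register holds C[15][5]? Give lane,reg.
r=15->g=7,rb=1  c=5->t=2,b0=1
L=7*4+2=30  i=1*2+1=3

30,3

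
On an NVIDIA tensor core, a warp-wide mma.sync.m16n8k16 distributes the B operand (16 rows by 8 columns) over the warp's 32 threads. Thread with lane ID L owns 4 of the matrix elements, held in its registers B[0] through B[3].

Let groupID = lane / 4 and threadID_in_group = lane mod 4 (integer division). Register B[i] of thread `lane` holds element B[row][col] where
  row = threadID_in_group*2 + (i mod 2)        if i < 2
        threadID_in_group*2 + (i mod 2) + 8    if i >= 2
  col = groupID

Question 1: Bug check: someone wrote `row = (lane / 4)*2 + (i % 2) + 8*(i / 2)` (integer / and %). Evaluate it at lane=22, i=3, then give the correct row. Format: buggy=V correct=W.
buggy=19 correct=13

`(lane / 4)*2 + (i % 2) + 8*(i / 2)`[22,3]=>19
L=22=>grp=22>>2=5, tig=22&3=2
[3]=>row 2·2+1+8=13  col grp=5
row: 19 vs 13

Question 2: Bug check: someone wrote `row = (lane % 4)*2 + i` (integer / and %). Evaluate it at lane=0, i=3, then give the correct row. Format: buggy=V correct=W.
buggy=3 correct=9

`(lane % 4)*2 + i`[0,3]→3
0: G=0,T=0
[3] (0*2+1+8,0) = (9,0)
row: 3 vs 9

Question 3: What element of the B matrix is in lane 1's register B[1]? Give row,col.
lane 1->1/4=0, 1 mod 4=1
i=1  r:2·1+1+0->3  c:0

3,0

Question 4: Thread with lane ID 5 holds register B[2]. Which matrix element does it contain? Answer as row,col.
lane 5: G=1 (5/4), T=1 (5%4)
i=2: r=1*2+0+8=10, c=G=1

10,1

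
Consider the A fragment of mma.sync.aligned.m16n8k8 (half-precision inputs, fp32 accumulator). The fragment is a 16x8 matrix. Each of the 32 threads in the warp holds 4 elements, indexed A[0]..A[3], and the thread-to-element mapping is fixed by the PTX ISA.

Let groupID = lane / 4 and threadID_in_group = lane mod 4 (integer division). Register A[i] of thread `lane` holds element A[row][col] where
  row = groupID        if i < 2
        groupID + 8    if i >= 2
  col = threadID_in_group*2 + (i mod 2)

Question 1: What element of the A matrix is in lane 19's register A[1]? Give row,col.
lane 19⇒19/4=4, 19 mod 4=3
i=1  r:4+0⇒4  c:2·3+1⇒7

4,7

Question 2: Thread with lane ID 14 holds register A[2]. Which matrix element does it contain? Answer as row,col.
lane 14=>14/4=3, 14 mod 4=2
i=2  r:3+8=>11  c:2·2+0=>4

11,4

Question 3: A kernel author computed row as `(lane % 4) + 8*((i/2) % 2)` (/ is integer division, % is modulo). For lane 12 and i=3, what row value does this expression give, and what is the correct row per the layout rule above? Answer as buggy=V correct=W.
`(lane % 4) + 8*((i/2) % 2)`[12,3]→8
L=12→G=12>>2=3, T=12&3=0
[3]→row 3+8=11  col 0·2+1=1
row: 8 vs 11

buggy=8 correct=11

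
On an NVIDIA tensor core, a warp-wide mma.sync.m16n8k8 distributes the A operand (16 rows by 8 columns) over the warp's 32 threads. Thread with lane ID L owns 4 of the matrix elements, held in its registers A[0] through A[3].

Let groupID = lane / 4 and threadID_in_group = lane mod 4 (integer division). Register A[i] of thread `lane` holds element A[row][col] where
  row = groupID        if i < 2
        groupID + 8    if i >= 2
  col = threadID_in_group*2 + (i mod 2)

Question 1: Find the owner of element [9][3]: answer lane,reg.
r:9=>grp=1,rB=1  c:3=>tig=1,lo=1
L=1*4+1=5  i=1*2+1=3

5,3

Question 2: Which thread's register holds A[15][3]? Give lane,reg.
29,3

r=15⇒gr=7,Rb=1  c=3⇒th=1,odd=1
L=7*4+1=29  i=1*2+1=3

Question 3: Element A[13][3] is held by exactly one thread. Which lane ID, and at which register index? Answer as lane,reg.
21,3

r=13→G=5,rhi=1  c=3→T=1,p=1
L=5*4+1=21  i=1*2+1=3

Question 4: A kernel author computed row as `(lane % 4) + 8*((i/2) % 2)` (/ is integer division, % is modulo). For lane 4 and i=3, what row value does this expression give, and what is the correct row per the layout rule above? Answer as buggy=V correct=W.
`(lane % 4) + 8*((i/2) % 2)`[4,3]→8
lane 4: G=1 (4/4), T=0 (4%4)
i=3: r=1+8=9, c=0*2+1=1
row: 8 vs 9

buggy=8 correct=9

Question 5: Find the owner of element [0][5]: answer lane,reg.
2,1

r: 0->gid=0,r8=0  c: 5->tid=2,i&1=1
L=0*4+2=2  i=0*2+1=1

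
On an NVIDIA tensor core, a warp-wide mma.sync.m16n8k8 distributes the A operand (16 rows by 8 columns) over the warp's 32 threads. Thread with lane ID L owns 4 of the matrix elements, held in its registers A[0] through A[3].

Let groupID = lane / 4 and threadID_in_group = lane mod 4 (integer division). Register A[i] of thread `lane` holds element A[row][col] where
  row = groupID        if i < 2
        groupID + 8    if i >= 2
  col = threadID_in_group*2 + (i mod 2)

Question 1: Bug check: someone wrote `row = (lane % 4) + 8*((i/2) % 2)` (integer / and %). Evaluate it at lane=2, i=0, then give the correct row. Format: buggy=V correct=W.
buggy=2 correct=0

`(lane % 4) + 8*((i/2) % 2)`[2,0]→2
lane 2: G=0 (2/4), T=2 (2%4)
i=0: r=0+0=0, c=2*2+0=4
row: 2 vs 0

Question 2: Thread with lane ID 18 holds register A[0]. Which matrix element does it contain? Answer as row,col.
L=18->gid=18>>2=4, tid=18&3=2
[0]->row 4+0=4  col 2·2+0=4

4,4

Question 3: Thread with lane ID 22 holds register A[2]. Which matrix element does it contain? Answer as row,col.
lane 22: G=5 (22/4), T=2 (22%4)
i=2: r=5+8=13, c=2*2+0=4

13,4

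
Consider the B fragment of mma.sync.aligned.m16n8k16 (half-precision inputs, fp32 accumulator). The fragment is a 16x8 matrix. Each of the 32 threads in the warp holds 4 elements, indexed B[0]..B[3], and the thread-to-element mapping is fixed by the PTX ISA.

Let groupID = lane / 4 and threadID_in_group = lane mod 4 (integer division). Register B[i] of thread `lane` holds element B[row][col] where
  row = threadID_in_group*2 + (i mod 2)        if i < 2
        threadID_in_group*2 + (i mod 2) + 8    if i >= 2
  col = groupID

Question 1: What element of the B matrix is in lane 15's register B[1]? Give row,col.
15: g=3,t=3
[1] (3*2+1+0,3) = (7,3)

7,3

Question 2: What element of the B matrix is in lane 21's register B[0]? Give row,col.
21: gr=5,th=1
[0] (1*2+0+0,5) = (2,5)

2,5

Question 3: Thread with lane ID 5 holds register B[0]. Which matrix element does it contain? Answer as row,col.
2,1

lane 5→5/4=1, 5 mod 4=1
i=0  r:2·1+0+0→2  c:1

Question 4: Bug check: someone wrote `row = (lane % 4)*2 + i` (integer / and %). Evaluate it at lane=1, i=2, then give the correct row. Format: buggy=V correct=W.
`(lane % 4)*2 + i`[1,2]->4
1: gid=0,tid=1
[2] (1*2+0+8,0) = (10,0)
row: 4 vs 10

buggy=4 correct=10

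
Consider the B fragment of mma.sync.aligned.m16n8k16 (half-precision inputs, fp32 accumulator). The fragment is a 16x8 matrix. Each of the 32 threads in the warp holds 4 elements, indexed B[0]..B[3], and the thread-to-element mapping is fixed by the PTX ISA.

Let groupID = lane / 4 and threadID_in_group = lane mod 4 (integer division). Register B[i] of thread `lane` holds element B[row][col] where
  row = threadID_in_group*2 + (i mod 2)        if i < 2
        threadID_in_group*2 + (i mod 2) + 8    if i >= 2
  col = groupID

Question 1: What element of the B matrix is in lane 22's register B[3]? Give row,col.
22: gid=5,tid=2
[3] (2*2+1+8,5) = (13,5)

13,5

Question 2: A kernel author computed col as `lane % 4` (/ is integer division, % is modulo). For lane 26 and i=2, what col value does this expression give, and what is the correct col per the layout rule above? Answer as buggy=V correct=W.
`lane % 4`[26,2]=>2
L=26=>grp=26>>2=6, tig=26&3=2
[2]=>row 2·2+0+8=12  col grp=6
col: 2 vs 6

buggy=2 correct=6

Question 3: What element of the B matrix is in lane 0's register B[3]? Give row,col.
lane 0->0/4=0, 0 mod 4=0
i=3  r:2·0+1+8->9  c:0

9,0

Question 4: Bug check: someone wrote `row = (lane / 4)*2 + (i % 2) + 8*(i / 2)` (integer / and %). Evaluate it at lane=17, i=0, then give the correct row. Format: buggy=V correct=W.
`(lane / 4)*2 + (i % 2) + 8*(i / 2)`[17,0]⇒8
lane 17: gr=4 (17/4), th=1 (17%4)
i=0: r=1*2+0+0=2, c=gr=4
row: 8 vs 2

buggy=8 correct=2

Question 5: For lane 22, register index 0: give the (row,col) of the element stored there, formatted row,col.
4,5

lane 22: grp=5 (22/4), tig=2 (22%4)
i=0: r=2*2+0+0=4, c=grp=5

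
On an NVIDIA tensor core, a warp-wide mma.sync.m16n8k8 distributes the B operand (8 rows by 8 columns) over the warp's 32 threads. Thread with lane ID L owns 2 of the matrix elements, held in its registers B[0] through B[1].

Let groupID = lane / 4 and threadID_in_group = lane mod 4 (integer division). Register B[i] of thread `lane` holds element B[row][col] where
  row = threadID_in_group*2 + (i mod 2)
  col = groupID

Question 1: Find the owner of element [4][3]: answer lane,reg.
14,0

c:3=>grp=3  r:4=>tig=2,lo=0
L=3*4+2=14  i=0=0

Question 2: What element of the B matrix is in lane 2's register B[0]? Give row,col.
2: gid=0,tid=2
[0] (2*2+0,0) = (4,0)

4,0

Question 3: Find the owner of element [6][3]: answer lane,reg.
15,0

c:3=>grp=3  r:6=>tig=3,lo=0
L=3*4+3=15  i=0=0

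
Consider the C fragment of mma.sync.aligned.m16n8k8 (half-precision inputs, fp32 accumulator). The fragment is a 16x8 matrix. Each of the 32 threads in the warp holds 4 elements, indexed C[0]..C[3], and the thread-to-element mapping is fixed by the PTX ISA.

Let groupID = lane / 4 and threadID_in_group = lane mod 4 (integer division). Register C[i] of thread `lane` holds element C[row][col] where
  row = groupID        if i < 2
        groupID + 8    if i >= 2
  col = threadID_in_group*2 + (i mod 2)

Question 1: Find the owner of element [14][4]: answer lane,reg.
26,2

r:14=>grp=6,rB=1  c:4=>tig=2,lo=0
L=6*4+2=26  i=1*2+0=2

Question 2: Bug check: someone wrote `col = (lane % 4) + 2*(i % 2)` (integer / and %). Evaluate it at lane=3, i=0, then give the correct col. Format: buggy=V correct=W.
`(lane % 4) + 2*(i % 2)`[3,0]→3
3: G=0,T=3
[0] (0+0,3*2+0) = (0,6)
col: 3 vs 6

buggy=3 correct=6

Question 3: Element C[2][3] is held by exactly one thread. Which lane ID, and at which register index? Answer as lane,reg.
r=2->g=2,rb=0  c=3->t=1,b0=1
L=2*4+1=9  i=0*2+1=1

9,1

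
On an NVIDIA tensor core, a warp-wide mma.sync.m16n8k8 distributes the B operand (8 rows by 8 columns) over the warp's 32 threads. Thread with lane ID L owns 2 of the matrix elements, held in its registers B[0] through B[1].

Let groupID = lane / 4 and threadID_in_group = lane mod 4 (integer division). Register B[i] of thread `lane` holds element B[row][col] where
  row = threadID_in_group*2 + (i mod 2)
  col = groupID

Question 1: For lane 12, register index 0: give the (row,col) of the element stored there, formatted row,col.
0,3

lane 12⇒12/4=3, 12 mod 4=0
i=0  r:2·0+0⇒0  c:3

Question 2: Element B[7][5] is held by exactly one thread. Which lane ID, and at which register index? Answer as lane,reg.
c: 5->gid=5  r: 7->tid=3,i&1=1
L=5*4+3=23  i=1=1

23,1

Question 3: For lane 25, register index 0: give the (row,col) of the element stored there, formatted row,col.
25: G=6,T=1
[0] (1*2+0,6) = (2,6)

2,6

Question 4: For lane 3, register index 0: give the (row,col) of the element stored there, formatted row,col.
6,0

L=3⇒gr=3>>2=0, th=3&3=3
[0]⇒row 3·2+0=6  col gr=0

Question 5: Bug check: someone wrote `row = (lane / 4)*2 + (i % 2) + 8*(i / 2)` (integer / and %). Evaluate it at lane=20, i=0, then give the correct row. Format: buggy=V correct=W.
`(lane / 4)*2 + (i % 2) + 8*(i / 2)`[20,0]->10
lane 20->20/4=5, 20 mod 4=0
i=0  r:2·0+0->0  c:5
row: 10 vs 0

buggy=10 correct=0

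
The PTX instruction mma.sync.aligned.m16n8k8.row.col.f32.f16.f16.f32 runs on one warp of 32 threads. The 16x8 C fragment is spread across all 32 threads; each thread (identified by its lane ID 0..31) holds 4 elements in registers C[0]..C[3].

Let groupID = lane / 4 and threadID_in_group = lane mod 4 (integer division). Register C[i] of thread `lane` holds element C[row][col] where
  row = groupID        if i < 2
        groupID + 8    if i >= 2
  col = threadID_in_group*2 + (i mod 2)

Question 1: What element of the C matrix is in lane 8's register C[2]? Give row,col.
8: gr=2,th=0
[2] (2+8,0*2+0) = (10,0)

10,0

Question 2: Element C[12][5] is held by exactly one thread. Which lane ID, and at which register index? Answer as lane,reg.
r=12→G=4,rhi=1  c=5→T=2,p=1
L=4*4+2=18  i=1*2+1=3

18,3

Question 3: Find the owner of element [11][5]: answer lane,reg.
r=11→G=3,rhi=1  c=5→T=2,p=1
L=3*4+2=14  i=1*2+1=3

14,3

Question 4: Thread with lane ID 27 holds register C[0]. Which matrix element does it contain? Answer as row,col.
27: G=6,T=3
[0] (6+0,3*2+0) = (6,6)

6,6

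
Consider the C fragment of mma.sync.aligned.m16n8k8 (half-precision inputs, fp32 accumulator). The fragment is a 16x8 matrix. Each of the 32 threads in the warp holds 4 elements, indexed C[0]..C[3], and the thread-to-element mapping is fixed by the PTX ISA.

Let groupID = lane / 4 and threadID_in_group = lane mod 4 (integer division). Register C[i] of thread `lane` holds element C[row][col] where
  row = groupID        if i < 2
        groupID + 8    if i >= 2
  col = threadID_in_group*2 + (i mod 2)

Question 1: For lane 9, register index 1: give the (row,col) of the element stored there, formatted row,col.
2,3

L=9→G=9>>2=2, T=9&3=1
[1]→row 2+0=2  col 1·2+1=3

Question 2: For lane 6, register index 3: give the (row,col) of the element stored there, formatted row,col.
lane 6: gr=1 (6/4), th=2 (6%4)
i=3: r=1+8=9, c=2*2+1=5

9,5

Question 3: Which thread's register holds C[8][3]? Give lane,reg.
r=8⇒gr=0,Rb=1  c=3⇒th=1,odd=1
L=0*4+1=1  i=1*2+1=3

1,3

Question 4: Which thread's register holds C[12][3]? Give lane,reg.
17,3

r: 12->gid=4,r8=1  c: 3->tid=1,i&1=1
L=4*4+1=17  i=1*2+1=3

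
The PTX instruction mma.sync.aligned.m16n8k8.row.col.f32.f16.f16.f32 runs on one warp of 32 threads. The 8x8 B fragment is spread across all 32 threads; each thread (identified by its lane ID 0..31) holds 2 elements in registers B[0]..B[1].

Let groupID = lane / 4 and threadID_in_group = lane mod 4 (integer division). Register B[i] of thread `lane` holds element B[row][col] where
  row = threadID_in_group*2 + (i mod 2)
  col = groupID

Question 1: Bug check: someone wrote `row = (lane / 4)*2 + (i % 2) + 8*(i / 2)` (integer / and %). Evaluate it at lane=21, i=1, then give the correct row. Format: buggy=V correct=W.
buggy=11 correct=3

`(lane / 4)*2 + (i % 2) + 8*(i / 2)`[21,1]⇒11
L=21⇒gr=21>>2=5, th=21&3=1
[1]⇒row 1·2+1=3  col gr=5
row: 11 vs 3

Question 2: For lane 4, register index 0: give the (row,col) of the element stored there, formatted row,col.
0,1

lane 4: gid=1 (4/4), tid=0 (4%4)
i=0: r=0*2+0=0, c=gid=1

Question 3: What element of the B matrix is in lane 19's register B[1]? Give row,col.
7,4

L=19⇒gr=19>>2=4, th=19&3=3
[1]⇒row 3·2+1=7  col gr=4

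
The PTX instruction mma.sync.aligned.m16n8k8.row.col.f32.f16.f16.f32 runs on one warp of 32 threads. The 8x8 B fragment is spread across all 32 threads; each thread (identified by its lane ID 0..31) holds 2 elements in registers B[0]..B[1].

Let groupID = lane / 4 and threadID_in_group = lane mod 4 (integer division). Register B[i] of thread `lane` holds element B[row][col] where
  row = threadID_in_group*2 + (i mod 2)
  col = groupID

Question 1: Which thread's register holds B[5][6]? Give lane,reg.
26,1

c=6⇒gr=6  r=5⇒th=2,odd=1
L=6*4+2=26  i=1=1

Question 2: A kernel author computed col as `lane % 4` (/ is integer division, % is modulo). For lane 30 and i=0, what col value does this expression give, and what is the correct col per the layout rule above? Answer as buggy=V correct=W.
`lane % 4`[30,0]->2
lane 30->30/4=7, 30 mod 4=2
i=0  r:2·2+0->4  c:7
col: 2 vs 7

buggy=2 correct=7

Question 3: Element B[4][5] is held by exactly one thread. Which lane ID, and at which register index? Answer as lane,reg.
c=5→G=5  r=4→T=2,p=0
L=5*4+2=22  i=0=0

22,0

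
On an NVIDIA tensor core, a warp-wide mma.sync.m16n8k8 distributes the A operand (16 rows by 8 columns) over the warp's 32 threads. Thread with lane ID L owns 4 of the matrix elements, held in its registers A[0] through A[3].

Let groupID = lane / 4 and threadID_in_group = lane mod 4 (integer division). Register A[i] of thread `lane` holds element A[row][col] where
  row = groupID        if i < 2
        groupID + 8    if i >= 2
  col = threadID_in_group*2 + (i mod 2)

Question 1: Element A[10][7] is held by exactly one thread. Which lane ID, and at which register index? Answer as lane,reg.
r:10=>grp=2,rB=1  c:7=>tig=3,lo=1
L=2*4+3=11  i=1*2+1=3

11,3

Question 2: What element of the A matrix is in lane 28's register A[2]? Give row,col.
15,0

L=28->gid=28>>2=7, tid=28&3=0
[2]->row 7+8=15  col 0·2+0=0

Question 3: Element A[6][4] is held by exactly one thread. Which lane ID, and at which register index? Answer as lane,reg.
r=6→G=6,rhi=0  c=4→T=2,p=0
L=6*4+2=26  i=0*2+0=0

26,0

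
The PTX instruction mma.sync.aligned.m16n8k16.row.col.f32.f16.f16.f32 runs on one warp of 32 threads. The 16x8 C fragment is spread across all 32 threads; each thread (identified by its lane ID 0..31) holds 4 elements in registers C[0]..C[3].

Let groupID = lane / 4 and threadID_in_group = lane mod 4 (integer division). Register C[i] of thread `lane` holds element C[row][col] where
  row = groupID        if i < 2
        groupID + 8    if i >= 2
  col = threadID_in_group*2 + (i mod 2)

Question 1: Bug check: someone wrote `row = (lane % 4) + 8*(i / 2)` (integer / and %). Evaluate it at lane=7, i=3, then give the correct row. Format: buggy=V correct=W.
buggy=11 correct=9

`(lane % 4) + 8*(i / 2)`[7,3]=>11
lane 7: grp=1 (7/4), tig=3 (7%4)
i=3: r=1+8=9, c=3*2+1=7
row: 11 vs 9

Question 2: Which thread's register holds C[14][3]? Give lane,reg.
25,3

r=14->g=6,rb=1  c=3->t=1,b0=1
L=6*4+1=25  i=1*2+1=3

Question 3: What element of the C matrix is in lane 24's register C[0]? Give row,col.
24: g=6,t=0
[0] (6+0,0*2+0) = (6,0)

6,0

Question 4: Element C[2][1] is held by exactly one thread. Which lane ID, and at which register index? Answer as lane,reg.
8,1

r=2⇒gr=2,Rb=0  c=1⇒th=0,odd=1
L=2*4+0=8  i=0*2+1=1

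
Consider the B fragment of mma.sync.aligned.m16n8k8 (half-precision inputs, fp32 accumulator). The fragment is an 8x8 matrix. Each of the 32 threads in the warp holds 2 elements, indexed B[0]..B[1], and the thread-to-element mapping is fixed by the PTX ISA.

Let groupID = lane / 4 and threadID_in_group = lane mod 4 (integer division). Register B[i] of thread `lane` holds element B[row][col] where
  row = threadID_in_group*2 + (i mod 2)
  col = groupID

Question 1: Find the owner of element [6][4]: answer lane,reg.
c: 4->gid=4  r: 6->tid=3,i&1=0
L=4*4+3=19  i=0=0

19,0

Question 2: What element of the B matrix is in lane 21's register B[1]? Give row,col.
3,5

21: g=5,t=1
[1] (1*2+1,5) = (3,5)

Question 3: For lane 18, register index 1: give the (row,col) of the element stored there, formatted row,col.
5,4

18: G=4,T=2
[1] (2*2+1,4) = (5,4)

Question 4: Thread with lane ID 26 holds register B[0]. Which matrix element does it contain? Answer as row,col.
4,6

lane 26: g=6 (26/4), t=2 (26%4)
i=0: r=2*2+0=4, c=g=6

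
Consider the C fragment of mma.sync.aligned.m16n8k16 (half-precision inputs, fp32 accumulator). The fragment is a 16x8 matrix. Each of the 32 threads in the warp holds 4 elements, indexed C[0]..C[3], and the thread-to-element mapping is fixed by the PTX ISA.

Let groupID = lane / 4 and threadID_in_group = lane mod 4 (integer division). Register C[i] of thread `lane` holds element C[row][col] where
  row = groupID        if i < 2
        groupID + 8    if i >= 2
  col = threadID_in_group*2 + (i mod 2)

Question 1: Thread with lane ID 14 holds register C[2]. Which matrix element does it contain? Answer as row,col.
11,4

14: grp=3,tig=2
[2] (3+8,2*2+0) = (11,4)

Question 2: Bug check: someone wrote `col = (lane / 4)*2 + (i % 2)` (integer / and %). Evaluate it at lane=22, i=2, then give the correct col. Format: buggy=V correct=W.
buggy=10 correct=4

`(lane / 4)*2 + (i % 2)`[22,2]=>10
22: grp=5,tig=2
[2] (5+8,2*2+0) = (13,4)
col: 10 vs 4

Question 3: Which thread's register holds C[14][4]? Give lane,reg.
26,2

r=14->g=6,rb=1  c=4->t=2,b0=0
L=6*4+2=26  i=1*2+0=2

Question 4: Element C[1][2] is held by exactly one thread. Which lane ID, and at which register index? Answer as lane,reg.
r:1=>grp=1,rB=0  c:2=>tig=1,lo=0
L=1*4+1=5  i=0*2+0=0

5,0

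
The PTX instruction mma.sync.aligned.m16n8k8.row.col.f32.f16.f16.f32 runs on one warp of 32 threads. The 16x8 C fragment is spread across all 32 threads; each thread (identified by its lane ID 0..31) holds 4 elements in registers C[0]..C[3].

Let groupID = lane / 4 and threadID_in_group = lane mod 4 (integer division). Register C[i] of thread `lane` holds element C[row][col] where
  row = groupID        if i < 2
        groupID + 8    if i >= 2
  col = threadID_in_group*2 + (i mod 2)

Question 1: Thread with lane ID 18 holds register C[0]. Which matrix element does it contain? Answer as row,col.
18: G=4,T=2
[0] (4+0,2*2+0) = (4,4)

4,4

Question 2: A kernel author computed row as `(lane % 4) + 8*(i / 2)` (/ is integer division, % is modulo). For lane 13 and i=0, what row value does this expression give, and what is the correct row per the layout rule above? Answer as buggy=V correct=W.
`(lane % 4) + 8*(i / 2)`[13,0]->1
lane 13: g=3 (13/4), t=1 (13%4)
i=0: r=3+0=3, c=1*2+0=2
row: 1 vs 3

buggy=1 correct=3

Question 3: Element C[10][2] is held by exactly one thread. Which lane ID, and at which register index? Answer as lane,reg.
r=10⇒gr=2,Rb=1  c=2⇒th=1,odd=0
L=2*4+1=9  i=1*2+0=2

9,2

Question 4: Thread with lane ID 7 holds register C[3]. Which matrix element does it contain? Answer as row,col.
9,7

lane 7: G=1 (7/4), T=3 (7%4)
i=3: r=1+8=9, c=3*2+1=7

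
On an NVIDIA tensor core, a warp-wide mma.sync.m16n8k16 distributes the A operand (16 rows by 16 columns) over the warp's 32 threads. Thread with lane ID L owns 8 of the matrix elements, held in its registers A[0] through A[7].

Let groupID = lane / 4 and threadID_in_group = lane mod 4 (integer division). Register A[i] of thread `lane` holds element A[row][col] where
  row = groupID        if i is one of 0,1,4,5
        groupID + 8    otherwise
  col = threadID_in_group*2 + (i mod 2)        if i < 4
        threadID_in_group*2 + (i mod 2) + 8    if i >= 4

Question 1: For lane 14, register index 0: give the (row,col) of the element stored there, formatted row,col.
L=14⇒gr=14>>2=3, th=14&3=2
[0]⇒row 3+0=3  col 2·2+0+0=4

3,4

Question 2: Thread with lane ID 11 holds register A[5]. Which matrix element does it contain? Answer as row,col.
2,15

lane 11: g=2 (11/4), t=3 (11%4)
i=5: r=2+0=2, c=3*2+1+8=15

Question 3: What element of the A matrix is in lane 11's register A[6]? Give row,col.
10,14

lane 11->11/4=2, 11 mod 4=3
i=6  r:2+8->10  c:2·3+0+8->14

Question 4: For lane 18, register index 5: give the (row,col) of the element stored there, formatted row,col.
4,13

18: g=4,t=2
[5] (4+0,2*2+1+8) = (4,13)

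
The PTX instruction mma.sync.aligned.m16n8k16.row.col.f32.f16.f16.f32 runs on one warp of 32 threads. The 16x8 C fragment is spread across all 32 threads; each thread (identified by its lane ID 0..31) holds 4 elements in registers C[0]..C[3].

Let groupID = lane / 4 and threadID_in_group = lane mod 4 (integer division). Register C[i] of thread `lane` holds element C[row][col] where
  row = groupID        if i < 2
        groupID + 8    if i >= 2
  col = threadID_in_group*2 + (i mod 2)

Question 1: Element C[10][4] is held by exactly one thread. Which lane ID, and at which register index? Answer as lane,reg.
r=10→G=2,rhi=1  c=4→T=2,p=0
L=2*4+2=10  i=1*2+0=2

10,2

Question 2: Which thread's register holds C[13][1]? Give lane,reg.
20,3

r=13->g=5,rb=1  c=1->t=0,b0=1
L=5*4+0=20  i=1*2+1=3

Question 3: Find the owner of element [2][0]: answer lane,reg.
8,0

r:2=>grp=2,rB=0  c:0=>tig=0,lo=0
L=2*4+0=8  i=0*2+0=0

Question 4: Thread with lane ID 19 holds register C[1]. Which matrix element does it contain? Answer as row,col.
4,7

L=19=>grp=19>>2=4, tig=19&3=3
[1]=>row 4+0=4  col 3·2+1=7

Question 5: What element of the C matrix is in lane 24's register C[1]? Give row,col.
lane 24→24/4=6, 24 mod 4=0
i=1  r:6+0→6  c:2·0+1→1

6,1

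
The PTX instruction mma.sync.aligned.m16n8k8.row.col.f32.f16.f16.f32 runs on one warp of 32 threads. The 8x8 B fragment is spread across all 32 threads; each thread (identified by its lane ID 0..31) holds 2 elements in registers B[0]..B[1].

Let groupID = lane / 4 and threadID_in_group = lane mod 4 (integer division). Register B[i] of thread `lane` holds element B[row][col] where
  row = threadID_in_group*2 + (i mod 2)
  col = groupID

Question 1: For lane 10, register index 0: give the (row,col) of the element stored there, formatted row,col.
4,2

L=10->g=10>>2=2, t=10&3=2
[0]->row 2·2+0=4  col g=2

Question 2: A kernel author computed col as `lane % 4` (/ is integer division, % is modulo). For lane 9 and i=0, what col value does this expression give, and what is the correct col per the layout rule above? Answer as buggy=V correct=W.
buggy=1 correct=2

`lane % 4`[9,0]→1
9: G=2,T=1
[0] (1*2+0,2) = (2,2)
col: 1 vs 2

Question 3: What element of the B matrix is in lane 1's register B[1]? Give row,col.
lane 1: gr=0 (1/4), th=1 (1%4)
i=1: r=1*2+1=3, c=gr=0

3,0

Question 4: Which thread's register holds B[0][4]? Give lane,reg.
c=4→G=4  r=0→T=0,p=0
L=4*4+0=16  i=0=0

16,0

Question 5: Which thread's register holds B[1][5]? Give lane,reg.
20,1

c: 5->gid=5  r: 1->tid=0,i&1=1
L=5*4+0=20  i=1=1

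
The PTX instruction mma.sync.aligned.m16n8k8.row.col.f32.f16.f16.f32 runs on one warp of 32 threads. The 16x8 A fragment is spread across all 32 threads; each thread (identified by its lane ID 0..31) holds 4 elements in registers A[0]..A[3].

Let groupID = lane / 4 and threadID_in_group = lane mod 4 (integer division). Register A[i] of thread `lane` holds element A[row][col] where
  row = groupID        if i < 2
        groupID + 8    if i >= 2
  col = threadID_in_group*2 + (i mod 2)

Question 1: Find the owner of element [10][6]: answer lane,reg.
11,2

r=10->g=2,rb=1  c=6->t=3,b0=0
L=2*4+3=11  i=1*2+0=2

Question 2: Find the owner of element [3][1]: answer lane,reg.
r=3⇒gr=3,Rb=0  c=1⇒th=0,odd=1
L=3*4+0=12  i=0*2+1=1

12,1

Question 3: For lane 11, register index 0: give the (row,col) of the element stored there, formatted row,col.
11: grp=2,tig=3
[0] (2+0,3*2+0) = (2,6)

2,6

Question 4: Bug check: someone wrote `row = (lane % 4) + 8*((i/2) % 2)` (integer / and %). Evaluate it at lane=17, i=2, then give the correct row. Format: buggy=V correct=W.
buggy=9 correct=12

`(lane % 4) + 8*((i/2) % 2)`[17,2]⇒9
17: gr=4,th=1
[2] (4+8,1*2+0) = (12,2)
row: 9 vs 12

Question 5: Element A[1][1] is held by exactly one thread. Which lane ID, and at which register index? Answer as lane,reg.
4,1

r:1=>grp=1,rB=0  c:1=>tig=0,lo=1
L=1*4+0=4  i=0*2+1=1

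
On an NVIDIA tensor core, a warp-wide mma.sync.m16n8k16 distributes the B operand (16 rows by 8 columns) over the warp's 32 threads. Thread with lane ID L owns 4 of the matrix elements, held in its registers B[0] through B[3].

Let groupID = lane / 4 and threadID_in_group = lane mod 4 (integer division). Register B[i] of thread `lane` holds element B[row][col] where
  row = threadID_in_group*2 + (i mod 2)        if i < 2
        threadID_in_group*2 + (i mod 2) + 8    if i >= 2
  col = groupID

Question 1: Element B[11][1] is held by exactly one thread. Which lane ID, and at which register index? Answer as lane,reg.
c=1⇒gr=1  r=11⇒Rb=1,th=1,odd=1
L=1*4+1=5  i=1*2+1=3

5,3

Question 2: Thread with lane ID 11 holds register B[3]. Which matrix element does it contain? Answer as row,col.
15,2

lane 11: grp=2 (11/4), tig=3 (11%4)
i=3: r=3*2+1+8=15, c=grp=2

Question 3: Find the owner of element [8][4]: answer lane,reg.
c=4⇒gr=4  r=8⇒Rb=1,th=0,odd=0
L=4*4+0=16  i=1*2+0=2

16,2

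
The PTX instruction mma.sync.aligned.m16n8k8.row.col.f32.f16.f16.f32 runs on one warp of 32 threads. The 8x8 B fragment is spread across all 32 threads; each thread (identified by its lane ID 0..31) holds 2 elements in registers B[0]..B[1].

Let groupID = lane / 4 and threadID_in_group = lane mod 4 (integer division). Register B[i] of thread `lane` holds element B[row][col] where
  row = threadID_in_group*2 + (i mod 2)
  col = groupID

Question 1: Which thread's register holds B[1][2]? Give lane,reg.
c=2->g=2  r=1->t=0,b0=1
L=2*4+0=8  i=1=1

8,1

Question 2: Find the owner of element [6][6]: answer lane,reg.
27,0

c:6=>grp=6  r:6=>tig=3,lo=0
L=6*4+3=27  i=0=0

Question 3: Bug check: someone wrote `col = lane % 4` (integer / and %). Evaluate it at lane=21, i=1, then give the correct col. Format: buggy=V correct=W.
buggy=1 correct=5

`lane % 4`[21,1]⇒1
lane 21⇒21/4=5, 21 mod 4=1
i=1  r:2·1+1⇒3  c:5
col: 1 vs 5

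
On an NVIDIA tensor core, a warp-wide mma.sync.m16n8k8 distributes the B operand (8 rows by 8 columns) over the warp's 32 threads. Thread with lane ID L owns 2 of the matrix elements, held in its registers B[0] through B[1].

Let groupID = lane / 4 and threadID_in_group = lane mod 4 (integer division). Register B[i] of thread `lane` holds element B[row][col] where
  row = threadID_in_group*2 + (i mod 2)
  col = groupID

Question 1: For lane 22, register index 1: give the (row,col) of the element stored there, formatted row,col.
5,5

22: gr=5,th=2
[1] (2*2+1,5) = (5,5)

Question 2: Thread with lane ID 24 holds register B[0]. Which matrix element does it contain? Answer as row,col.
0,6

24: g=6,t=0
[0] (0*2+0,6) = (0,6)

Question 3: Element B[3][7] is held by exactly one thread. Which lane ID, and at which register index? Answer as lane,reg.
c=7⇒gr=7  r=3⇒th=1,odd=1
L=7*4+1=29  i=1=1

29,1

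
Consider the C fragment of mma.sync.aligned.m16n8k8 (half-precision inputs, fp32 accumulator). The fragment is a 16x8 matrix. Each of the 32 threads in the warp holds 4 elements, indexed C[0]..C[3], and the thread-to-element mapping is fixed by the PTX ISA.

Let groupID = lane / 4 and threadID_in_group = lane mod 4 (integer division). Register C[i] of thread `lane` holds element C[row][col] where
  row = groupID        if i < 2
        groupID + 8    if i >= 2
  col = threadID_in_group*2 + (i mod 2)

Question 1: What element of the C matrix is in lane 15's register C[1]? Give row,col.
3,7

L=15->g=15>>2=3, t=15&3=3
[1]->row 3+0=3  col 3·2+1=7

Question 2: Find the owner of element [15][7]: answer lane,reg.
31,3

r=15->g=7,rb=1  c=7->t=3,b0=1
L=7*4+3=31  i=1*2+1=3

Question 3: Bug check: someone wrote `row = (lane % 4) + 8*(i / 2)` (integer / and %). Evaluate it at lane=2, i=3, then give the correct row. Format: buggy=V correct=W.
buggy=10 correct=8

`(lane % 4) + 8*(i / 2)`[2,3]->10
2: gid=0,tid=2
[3] (0+8,2*2+1) = (8,5)
row: 10 vs 8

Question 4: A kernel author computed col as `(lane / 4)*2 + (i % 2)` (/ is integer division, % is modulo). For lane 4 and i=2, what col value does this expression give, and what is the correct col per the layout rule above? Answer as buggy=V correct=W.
`(lane / 4)*2 + (i % 2)`[4,2]→2
lane 4: G=1 (4/4), T=0 (4%4)
i=2: r=1+8=9, c=0*2+0=0
col: 2 vs 0

buggy=2 correct=0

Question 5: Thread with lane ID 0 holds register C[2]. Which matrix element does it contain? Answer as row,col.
8,0

0: G=0,T=0
[2] (0+8,0*2+0) = (8,0)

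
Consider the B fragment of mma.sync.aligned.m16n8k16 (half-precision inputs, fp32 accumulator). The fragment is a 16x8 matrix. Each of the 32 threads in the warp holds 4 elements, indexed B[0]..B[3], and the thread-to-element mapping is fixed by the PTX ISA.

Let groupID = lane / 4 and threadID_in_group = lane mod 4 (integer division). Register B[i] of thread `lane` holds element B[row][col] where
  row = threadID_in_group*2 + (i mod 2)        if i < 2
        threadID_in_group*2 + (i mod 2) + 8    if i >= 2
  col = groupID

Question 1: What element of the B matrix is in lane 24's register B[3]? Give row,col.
9,6

L=24⇒gr=24>>2=6, th=24&3=0
[3]⇒row 0·2+1+8=9  col gr=6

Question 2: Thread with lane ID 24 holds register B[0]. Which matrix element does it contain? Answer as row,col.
L=24->gid=24>>2=6, tid=24&3=0
[0]->row 0·2+0+0=0  col gid=6

0,6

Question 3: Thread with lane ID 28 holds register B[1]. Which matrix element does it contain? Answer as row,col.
lane 28: grp=7 (28/4), tig=0 (28%4)
i=1: r=0*2+1+0=1, c=grp=7

1,7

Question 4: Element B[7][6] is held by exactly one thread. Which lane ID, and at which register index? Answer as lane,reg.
c: 6->gid=6  r: 7->r8=0,tid=3,i&1=1
L=6*4+3=27  i=0*2+1=1

27,1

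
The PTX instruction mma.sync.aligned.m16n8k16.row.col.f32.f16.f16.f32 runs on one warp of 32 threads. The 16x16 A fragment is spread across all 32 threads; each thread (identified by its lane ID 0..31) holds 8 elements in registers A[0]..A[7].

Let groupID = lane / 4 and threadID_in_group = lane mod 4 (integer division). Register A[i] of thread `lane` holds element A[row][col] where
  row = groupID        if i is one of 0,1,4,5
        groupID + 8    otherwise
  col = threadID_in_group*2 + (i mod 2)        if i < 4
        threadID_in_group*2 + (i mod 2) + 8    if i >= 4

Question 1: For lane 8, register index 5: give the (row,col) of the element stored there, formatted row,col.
2,9

8: G=2,T=0
[5] (2+0,0*2+1+8) = (2,9)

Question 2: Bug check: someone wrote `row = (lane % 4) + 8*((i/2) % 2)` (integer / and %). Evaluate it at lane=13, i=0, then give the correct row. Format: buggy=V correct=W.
buggy=1 correct=3

`(lane % 4) + 8*((i/2) % 2)`[13,0]=>1
lane 13: grp=3 (13/4), tig=1 (13%4)
i=0: r=3+0=3, c=1*2+0+0=2
row: 1 vs 3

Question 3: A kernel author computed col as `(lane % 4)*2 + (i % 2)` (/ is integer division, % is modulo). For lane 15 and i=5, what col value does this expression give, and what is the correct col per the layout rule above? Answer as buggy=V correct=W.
buggy=7 correct=15

`(lane % 4)*2 + (i % 2)`[15,5]->7
lane 15->15/4=3, 15 mod 4=3
i=5  r:3+0->3  c:2·3+1+8->15
col: 7 vs 15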